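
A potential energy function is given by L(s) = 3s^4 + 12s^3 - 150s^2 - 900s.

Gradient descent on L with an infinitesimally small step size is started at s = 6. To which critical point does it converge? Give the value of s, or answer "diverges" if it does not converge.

5

L'(s) = 12(s - 5)(s + 3)(s + 5), so L'(6) = 1188.
Gradient descent moves in the -L' direction, i.e. s is decreasing.
The nearest critical point in that direction is s = 5, where L'' = 960 > 0 (a local minimum). The iterate converges there.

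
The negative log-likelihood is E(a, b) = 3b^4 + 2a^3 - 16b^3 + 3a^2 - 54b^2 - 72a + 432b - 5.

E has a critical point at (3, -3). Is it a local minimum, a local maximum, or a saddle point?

local minimum

The mixed partial ∂²E/∂a∂b is 0, so the Hessian at any point is diag(E_aa, E_bb) = diag(6(2a + 1), 12(3b^2 - 8b - 9)).
At (3, -3): H = diag(42, 504).
Both eigenvalues are positive, so H is positive definite: a local minimum.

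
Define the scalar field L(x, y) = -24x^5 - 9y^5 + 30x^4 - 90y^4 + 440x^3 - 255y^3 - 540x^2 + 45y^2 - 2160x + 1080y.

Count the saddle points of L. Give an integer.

8

L separates as a function of x plus a function of y, so ∇L=0 decouples.
∂L/∂x = -120(x - 3)(x - 2)(x + 1)(x + 3) = 0 at x ∈ {-3, -1, 2, 3}; ∂L/∂y = -45(y - 1)(y + 2)(y + 3)(y + 4) = 0 at y ∈ {-4, -3, -2, 1}.
The Hessian is diagonal: diag(L_xx, L_yy). Second derivatives: L_xx(-3)=7200, L_xx(-1)=-2880, L_xx(2)=1800, L_xx(3)=-2880; L_yy(-4)=450, L_yy(-3)=-180, L_yy(-2)=270, L_yy(1)=-2700.
Saddle points occur where the two diagonal entries have opposite signs: (-3, -3), (-3, 1), (-1, -4), (-1, -2), (2, -3), (2, 1), (3, -4), (3, -2). Count: 8.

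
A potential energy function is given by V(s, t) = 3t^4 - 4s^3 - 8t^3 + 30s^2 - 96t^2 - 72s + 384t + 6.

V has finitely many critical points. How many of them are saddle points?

3

V separates as a function of s plus a function of t, so ∇V=0 decouples.
∂V/∂s = -12(s - 3)(s - 2) = 0 at s ∈ {2, 3}; ∂V/∂t = 12(t - 4)(t - 2)(t + 4) = 0 at t ∈ {-4, 2, 4}.
The Hessian is diagonal: diag(V_ss, V_tt). Second derivatives: V_ss(2)=12, V_ss(3)=-12; V_tt(-4)=576, V_tt(2)=-144, V_tt(4)=192.
Saddle points occur where the two diagonal entries have opposite signs: (2, 2), (3, -4), (3, 4). Count: 3.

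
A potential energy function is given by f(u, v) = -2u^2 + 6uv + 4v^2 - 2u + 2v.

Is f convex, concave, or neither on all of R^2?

neither

f is quadratic, so its Hessian is the constant matrix H = [[-4, 6], [6, 8]].
det(H) = -68, tr(H) = 4.
det(H) < 0, so H is indefinite: neither convex nor concave.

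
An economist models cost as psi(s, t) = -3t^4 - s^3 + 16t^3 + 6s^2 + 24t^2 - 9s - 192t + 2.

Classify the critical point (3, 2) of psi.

saddle point

The mixed partial ∂²psi/∂s∂t is 0, so the Hessian at any point is diag(psi_ss, psi_tt) = diag(6(-s + 2), 12(-3t^2 + 8t + 4)).
At (3, 2): H = diag(-6, 96).
The eigenvalues have opposite signs, so H is indefinite: a saddle point.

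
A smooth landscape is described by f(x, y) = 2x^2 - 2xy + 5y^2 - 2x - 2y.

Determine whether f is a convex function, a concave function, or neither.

f is quadratic, so its Hessian is the constant matrix H = [[4, -2], [-2, 10]].
det(H) = 36, tr(H) = 14.
det(H) > 0 and tr(H) > 0, so H is positive definite everywhere: convex.

convex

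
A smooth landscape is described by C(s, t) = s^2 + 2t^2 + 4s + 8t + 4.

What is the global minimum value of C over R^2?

C(s,t) separates as P(s) + Q(t) + 4, so its minimum is min P + min Q + 4.
P'(s) = 2s + 4 vanishes at s ∈ {-2}; Q'(t) = 4(t + 2) vanishes at t ∈ {-2}.
Local minima of P (where P''>0): P(-2)=-4. Local minima of Q: Q(-2)=-8.
So the global minimum of C is P(-2) + Q(-2) + 4 = -4 − 8 + 4 = -8, attained at (-2, -2).

-8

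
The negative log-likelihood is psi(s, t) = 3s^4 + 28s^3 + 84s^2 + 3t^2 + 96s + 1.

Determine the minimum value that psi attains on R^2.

psi(s,t) separates as P(s) + Q(t) + 1, so its minimum is min P + min Q + 1.
P'(s) = 12(s + 1)(s + 2)(s + 4) vanishes at s ∈ {-4, -2, -1}; Q'(t) = 6t vanishes at t ∈ {0}.
Local minima of P (where P''>0): P(-4)=-64, P(-1)=-37. Local minima of Q: Q(0)=0.
So the global minimum of psi is P(-4) + Q(0) + 1 = -64 + 0 + 1 = -63, attained at (-4, 0).

-63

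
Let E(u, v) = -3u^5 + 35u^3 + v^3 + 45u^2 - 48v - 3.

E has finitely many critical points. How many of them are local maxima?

E separates as a function of u plus a function of v, so ∇E=0 decouples.
∂E/∂u = -15u(u - 3)(u + 1)(u + 2) = 0 at u ∈ {-2, -1, 0, 3}; ∂E/∂v = 3(v - 4)(v + 4) = 0 at v ∈ {-4, 4}.
The Hessian is diagonal: diag(E_uu, E_vv). Second derivatives: E_uu(-2)=150, E_uu(-1)=-60, E_uu(0)=90, E_uu(3)=-900; E_vv(-4)=-24, E_vv(4)=24.
Local maxima occur where both diagonal entries negative: (-1, -4), (3, -4). Count: 2.

2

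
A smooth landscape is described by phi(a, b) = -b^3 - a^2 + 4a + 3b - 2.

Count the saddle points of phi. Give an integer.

1

phi separates as a function of a plus a function of b, so ∇phi=0 decouples.
∂phi/∂a = -2(a - 2) = 0 at a ∈ {2}; ∂phi/∂b = -3(b - 1)(b + 1) = 0 at b ∈ {-1, 1}.
The Hessian is diagonal: diag(phi_aa, phi_bb). Second derivatives: phi_aa(2)=-2; phi_bb(-1)=6, phi_bb(1)=-6.
Saddle points occur where the two diagonal entries have opposite signs: (2, -1). Count: 1.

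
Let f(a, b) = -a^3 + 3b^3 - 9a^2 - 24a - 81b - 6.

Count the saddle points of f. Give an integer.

2

f separates as a function of a plus a function of b, so ∇f=0 decouples.
∂f/∂a = -3(a + 2)(a + 4) = 0 at a ∈ {-4, -2}; ∂f/∂b = 9(b - 3)(b + 3) = 0 at b ∈ {-3, 3}.
The Hessian is diagonal: diag(f_aa, f_bb). Second derivatives: f_aa(-4)=6, f_aa(-2)=-6; f_bb(-3)=-54, f_bb(3)=54.
Saddle points occur where the two diagonal entries have opposite signs: (-4, -3), (-2, 3). Count: 2.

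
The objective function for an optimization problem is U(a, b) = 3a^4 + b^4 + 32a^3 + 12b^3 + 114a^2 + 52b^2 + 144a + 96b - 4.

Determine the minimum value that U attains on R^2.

-127

U(a,b) separates as P(a) + Q(b) − 4, so its minimum is min P + min Q − 4.
P'(a) = 12(a + 1)(a + 3)(a + 4) vanishes at a ∈ {-4, -3, -1}; Q'(b) = 4(b + 2)(b + 3)(b + 4) vanishes at b ∈ {-4, -3, -2}.
Local minima of P (where P''>0): P(-4)=-32, P(-1)=-59. Local minima of Q: Q(-4)=-64, Q(-2)=-64.
So the global minimum of U is P(-1) + Q(-4) − 4 = -59 − 64 − 4 = -127, attained at (-1, -4).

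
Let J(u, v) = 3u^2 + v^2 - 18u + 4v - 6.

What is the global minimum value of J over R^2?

-37

J(u,v) separates as P(u) + Q(v) − 6, so its minimum is min P + min Q − 6.
P'(u) = 6u - 18 vanishes at u ∈ {3}; Q'(v) = 2v + 4 vanishes at v ∈ {-2}.
Local minima of P (where P''>0): P(3)=-27. Local minima of Q: Q(-2)=-4.
So the global minimum of J is P(3) + Q(-2) − 6 = -27 − 4 − 6 = -37, attained at (3, -2).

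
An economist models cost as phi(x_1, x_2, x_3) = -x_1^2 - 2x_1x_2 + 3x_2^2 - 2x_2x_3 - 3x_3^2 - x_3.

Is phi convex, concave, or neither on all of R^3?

phi is quadratic, so its Hessian is the constant matrix H = [[-2, -2, 0], [-2, 6, -2], [0, -2, -6]].
Leading principal minors: -2, -16, 104.
Neither pattern holds ⇒ H is indefinite ⇒ neither convex nor concave.

neither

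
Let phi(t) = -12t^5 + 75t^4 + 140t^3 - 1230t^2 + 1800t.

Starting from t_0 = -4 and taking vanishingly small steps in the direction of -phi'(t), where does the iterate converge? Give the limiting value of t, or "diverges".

-3

phi'(t) = -60(t - 5)(t - 2)(t - 1)(t + 3), so phi'(-4) = -16200.
Gradient descent moves in the -phi' direction, i.e. t is increasing.
The nearest critical point in that direction is t = -3, where phi'' = 9600 > 0 (a local minimum). The iterate converges there.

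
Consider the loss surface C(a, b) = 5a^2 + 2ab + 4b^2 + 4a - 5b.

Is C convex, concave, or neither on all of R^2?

C is quadratic, so its Hessian is the constant matrix H = [[10, 2], [2, 8]].
det(H) = 76, tr(H) = 18.
det(H) > 0 and tr(H) > 0, so H is positive definite everywhere: convex.

convex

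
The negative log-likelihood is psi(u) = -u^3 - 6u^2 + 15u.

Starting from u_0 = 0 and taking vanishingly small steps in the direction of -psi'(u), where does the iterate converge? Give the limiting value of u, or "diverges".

-5

psi'(u) = -3(u - 1)(u + 5), so psi'(0) = 15.
Gradient descent moves in the -psi' direction, i.e. u is decreasing.
The nearest critical point in that direction is u = -5, where psi'' = 18 > 0 (a local minimum). The iterate converges there.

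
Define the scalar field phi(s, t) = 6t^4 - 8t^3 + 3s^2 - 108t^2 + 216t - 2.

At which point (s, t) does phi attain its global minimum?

(0, -3)

phi(s,t) separates as P(s) + Q(t) − 2, so its minimum is min P + min Q − 2.
P'(s) = 6s vanishes at s ∈ {0}; Q'(t) = 24(t - 3)(t - 1)(t + 3) vanishes at t ∈ {-3, 1, 3}.
Local minima of P (where P''>0): P(0)=0. Local minima of Q: Q(-3)=-918, Q(3)=-54.
So the global minimum of phi is P(0) + Q(-3) − 2 = 0 − 918 − 2 = -920, attained at (0, -3).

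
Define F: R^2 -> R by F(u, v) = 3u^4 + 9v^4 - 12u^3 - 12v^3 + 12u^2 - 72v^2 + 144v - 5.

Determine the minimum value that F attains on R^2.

F(u,v) separates as P(u) + Q(v) − 5, so its minimum is min P + min Q − 5.
P'(u) = 12u(u - 2)(u - 1) vanishes at u ∈ {0, 1, 2}; Q'(v) = 36(v - 2)(v - 1)(v + 2) vanishes at v ∈ {-2, 1, 2}.
Local minima of P (where P''>0): P(0)=0, P(2)=0. Local minima of Q: Q(-2)=-336, Q(2)=48.
So the global minimum of F is P(0) + Q(-2) − 5 = 0 − 336 − 5 = -341, attained at (0, -2).

-341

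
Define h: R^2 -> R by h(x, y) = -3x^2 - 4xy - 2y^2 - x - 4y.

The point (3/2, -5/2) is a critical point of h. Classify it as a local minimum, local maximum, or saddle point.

local maximum

The Hessian of h is constant: H = [[-6, -4], [-4, -4]].
det(H) = (-6)·(-4) − (-4)² = 8.
det(H) > 0 and tr(H) = -10 < 0, so H is negative definite and the point is a local maximum.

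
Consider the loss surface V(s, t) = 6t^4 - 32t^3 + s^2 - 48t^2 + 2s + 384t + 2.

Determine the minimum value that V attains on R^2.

-607

V(s,t) separates as P(s) + Q(t) + 2, so its minimum is min P + min Q + 2.
P'(s) = 2s + 2 vanishes at s ∈ {-1}; Q'(t) = 24(t - 4)(t - 2)(t + 2) vanishes at t ∈ {-2, 2, 4}.
Local minima of P (where P''>0): P(-1)=-1. Local minima of Q: Q(-2)=-608, Q(4)=256.
So the global minimum of V is P(-1) + Q(-2) + 2 = -1 − 608 + 2 = -607, attained at (-1, -2).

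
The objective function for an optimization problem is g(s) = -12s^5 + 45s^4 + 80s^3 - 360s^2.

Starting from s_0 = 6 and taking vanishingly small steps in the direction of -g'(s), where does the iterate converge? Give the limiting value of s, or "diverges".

g'(s) = -60s(s - 3)(s - 2)(s + 2), so g'(6) = -34560.
Gradient descent moves in the -g' direction, i.e. s is increasing.
There is no critical point above s=6, and g' keeps the same sign, so the iterate runs off to +∞.

diverges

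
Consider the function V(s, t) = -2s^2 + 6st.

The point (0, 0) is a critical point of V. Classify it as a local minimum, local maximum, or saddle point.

The Hessian of V is constant: H = [[-4, 6], [6, 0]].
det(H) = (-4)·0 − 6² = -36.
Since det(H) < 0, H is indefinite and the critical point is a saddle point.

saddle point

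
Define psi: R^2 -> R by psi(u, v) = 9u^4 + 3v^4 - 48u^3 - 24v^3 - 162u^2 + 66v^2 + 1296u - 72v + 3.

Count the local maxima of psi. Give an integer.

psi separates as a function of u plus a function of v, so ∇psi=0 decouples.
∂psi/∂u = 36(u - 4)(u - 3)(u + 3) = 0 at u ∈ {-3, 3, 4}; ∂psi/∂v = 12(v - 3)(v - 2)(v - 1) = 0 at v ∈ {1, 2, 3}.
The Hessian is diagonal: diag(psi_uu, psi_vv). Second derivatives: psi_uu(-3)=1512, psi_uu(3)=-216, psi_uu(4)=252; psi_vv(1)=24, psi_vv(2)=-12, psi_vv(3)=24.
Local maxima occur where both diagonal entries negative: (3, 2). Count: 1.

1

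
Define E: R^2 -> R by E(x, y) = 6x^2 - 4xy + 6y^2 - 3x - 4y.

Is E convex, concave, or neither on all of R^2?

convex

E is quadratic, so its Hessian is the constant matrix H = [[12, -4], [-4, 12]].
det(H) = 128, tr(H) = 24.
det(H) > 0 and tr(H) > 0, so H is positive definite everywhere: convex.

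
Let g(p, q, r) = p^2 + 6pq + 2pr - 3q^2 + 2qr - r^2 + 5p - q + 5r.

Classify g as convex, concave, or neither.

g is quadratic, so its Hessian is the constant matrix H = [[2, 6, 2], [6, -6, 2], [2, 2, -2]].
Leading principal minors: 2, -48, 160.
Neither pattern holds ⇒ H is indefinite ⇒ neither convex nor concave.

neither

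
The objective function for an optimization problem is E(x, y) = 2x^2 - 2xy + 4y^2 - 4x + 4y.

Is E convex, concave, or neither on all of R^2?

E is quadratic, so its Hessian is the constant matrix H = [[4, -2], [-2, 8]].
det(H) = 28, tr(H) = 12.
det(H) > 0 and tr(H) > 0, so H is positive definite everywhere: convex.

convex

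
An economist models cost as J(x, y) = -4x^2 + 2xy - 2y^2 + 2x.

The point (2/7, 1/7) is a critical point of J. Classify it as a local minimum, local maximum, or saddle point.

local maximum

The Hessian of J is constant: H = [[-8, 2], [2, -4]].
det(H) = (-8)·(-4) − 2² = 28.
det(H) > 0 and tr(H) = -12 < 0, so H is negative definite and the point is a local maximum.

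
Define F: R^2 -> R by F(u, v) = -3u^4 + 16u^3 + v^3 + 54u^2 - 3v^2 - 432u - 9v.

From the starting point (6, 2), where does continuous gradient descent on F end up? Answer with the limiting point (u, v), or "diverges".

F is separable, so gradient descent decouples: u follows -∂F/∂u, v follows -∂F/∂v.
∂F/∂u = -12(u - 4)(u - 3)(u + 3); at u=6 this is -648, so u increases.
∂F/∂v = 3(v - 3)(v + 1); at v=2 this is -9, so v increases.
The u-coordinate has no critical point in that direction and runs off to infinity.

diverges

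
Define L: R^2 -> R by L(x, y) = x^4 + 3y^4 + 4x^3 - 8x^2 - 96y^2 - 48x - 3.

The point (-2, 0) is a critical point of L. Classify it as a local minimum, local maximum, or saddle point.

local maximum

The mixed partial ∂²L/∂x∂y is 0, so the Hessian at any point is diag(L_xx, L_yy) = diag(4(3x^2 + 6x - 4), 12(3y^2 - 16)).
At (-2, 0): H = diag(-16, -192).
Both eigenvalues are negative, so H is negative definite: a local maximum.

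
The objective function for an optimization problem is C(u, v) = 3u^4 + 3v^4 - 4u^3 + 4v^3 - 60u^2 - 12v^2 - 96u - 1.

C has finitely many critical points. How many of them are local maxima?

C separates as a function of u plus a function of v, so ∇C=0 decouples.
∂C/∂u = 12(u - 4)(u + 1)(u + 2) = 0 at u ∈ {-2, -1, 4}; ∂C/∂v = 12v(v - 1)(v + 2) = 0 at v ∈ {-2, 0, 1}.
The Hessian is diagonal: diag(C_uu, C_vv). Second derivatives: C_uu(-2)=72, C_uu(-1)=-60, C_uu(4)=360; C_vv(-2)=72, C_vv(0)=-24, C_vv(1)=36.
Local maxima occur where both diagonal entries negative: (-1, 0). Count: 1.

1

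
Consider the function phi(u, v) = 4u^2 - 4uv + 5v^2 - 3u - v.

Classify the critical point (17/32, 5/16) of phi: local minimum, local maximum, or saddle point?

The Hessian of phi is constant: H = [[8, -4], [-4, 10]].
det(H) = 8·10 − (-4)² = 64.
det(H) > 0 and tr(H) = 18 > 0, so H is positive definite and the point is a local minimum.

local minimum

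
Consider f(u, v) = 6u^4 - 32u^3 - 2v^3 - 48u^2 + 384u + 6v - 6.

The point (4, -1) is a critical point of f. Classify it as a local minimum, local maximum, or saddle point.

The mixed partial ∂²f/∂u∂v is 0, so the Hessian at any point is diag(f_uu, f_vv) = diag(24(3u^2 - 8u - 4), -12v).
At (4, -1): H = diag(288, 12).
Both eigenvalues are positive, so H is positive definite: a local minimum.

local minimum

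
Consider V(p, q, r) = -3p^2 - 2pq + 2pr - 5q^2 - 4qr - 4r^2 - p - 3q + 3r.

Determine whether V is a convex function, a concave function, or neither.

V is quadratic, so its Hessian is the constant matrix H = [[-6, -2, 2], [-2, -10, -4], [2, -4, -8]].
Leading principal minors: -6, 56, -280.
Signs alternate −, +, − ⇒ H ≺ 0 ⇒ concave.

concave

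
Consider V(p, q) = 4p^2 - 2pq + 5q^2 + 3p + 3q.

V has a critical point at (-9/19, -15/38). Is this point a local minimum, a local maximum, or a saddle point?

local minimum

The Hessian of V is constant: H = [[8, -2], [-2, 10]].
det(H) = 8·10 − (-2)² = 76.
det(H) > 0 and tr(H) = 18 > 0, so H is positive definite and the point is a local minimum.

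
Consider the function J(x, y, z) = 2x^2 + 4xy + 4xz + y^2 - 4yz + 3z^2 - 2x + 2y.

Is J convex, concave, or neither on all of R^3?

J is quadratic, so its Hessian is the constant matrix H = [[4, 4, 4], [4, 2, -4], [4, -4, 6]].
Leading principal minors: 4, -8, -272.
Neither pattern holds ⇒ H is indefinite ⇒ neither convex nor concave.

neither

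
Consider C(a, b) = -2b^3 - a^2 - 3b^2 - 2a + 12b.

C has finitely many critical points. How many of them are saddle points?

1

C separates as a function of a plus a function of b, so ∇C=0 decouples.
∂C/∂a = -2(a + 1) = 0 at a ∈ {-1}; ∂C/∂b = -6(b - 1)(b + 2) = 0 at b ∈ {-2, 1}.
The Hessian is diagonal: diag(C_aa, C_bb). Second derivatives: C_aa(-1)=-2; C_bb(-2)=18, C_bb(1)=-18.
Saddle points occur where the two diagonal entries have opposite signs: (-1, -2). Count: 1.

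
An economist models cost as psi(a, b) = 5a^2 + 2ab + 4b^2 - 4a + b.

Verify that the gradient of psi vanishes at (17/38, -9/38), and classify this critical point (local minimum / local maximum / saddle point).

∇psi = (10a + 2b - 4, 2a + 8b + 1); substituting (17/38, -9/38) gives ∇psi = (0, 0), so (17/38, -9/38) is indeed a critical point.
The Hessian of psi is constant: H = [[10, 2], [2, 8]].
det(H) = 10·8 − 2² = 76.
det(H) > 0 and tr(H) = 18 > 0, so H is positive definite and the point is a local minimum.

local minimum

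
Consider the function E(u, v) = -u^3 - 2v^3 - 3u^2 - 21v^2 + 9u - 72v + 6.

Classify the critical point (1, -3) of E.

local maximum

The mixed partial ∂²E/∂u∂v is 0, so the Hessian at any point is diag(E_uu, E_vv) = diag(-6(u + 1), -6(2v + 7)).
At (1, -3): H = diag(-12, -6).
Both eigenvalues are negative, so H is negative definite: a local maximum.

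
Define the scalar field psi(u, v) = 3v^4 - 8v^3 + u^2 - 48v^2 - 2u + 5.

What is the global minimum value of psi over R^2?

-508

psi(u,v) separates as P(u) + Q(v) + 5, so its minimum is min P + min Q + 5.
P'(u) = 2u - 2 vanishes at u ∈ {1}; Q'(v) = 12v(v - 4)(v + 2) vanishes at v ∈ {-2, 0, 4}.
Local minima of P (where P''>0): P(1)=-1. Local minima of Q: Q(-2)=-80, Q(4)=-512.
So the global minimum of psi is P(1) + Q(4) + 5 = -1 − 512 + 5 = -508, attained at (1, 4).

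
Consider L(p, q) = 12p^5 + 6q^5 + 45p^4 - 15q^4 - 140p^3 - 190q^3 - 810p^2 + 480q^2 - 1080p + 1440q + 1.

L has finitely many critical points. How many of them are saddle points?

L separates as a function of p plus a function of q, so ∇L=0 decouples.
∂L/∂p = 60(p - 3)(p + 1)(p + 2)(p + 3) = 0 at p ∈ {-3, -2, -1, 3}; ∂L/∂q = 30(q - 4)(q - 3)(q + 1)(q + 4) = 0 at q ∈ {-4, -1, 3, 4}.
The Hessian is diagonal: diag(L_pp, L_qq). Second derivatives: L_pp(-3)=-720, L_pp(-2)=300, L_pp(-1)=-480, L_pp(3)=7200; L_qq(-4)=-5040, L_qq(-1)=1800, L_qq(3)=-840, L_qq(4)=1200.
Saddle points occur where the two diagonal entries have opposite signs: (-3, -1), (-3, 4), (-2, -4), (-2, 3), (-1, -1), (-1, 4), (3, -4), (3, 3). Count: 8.

8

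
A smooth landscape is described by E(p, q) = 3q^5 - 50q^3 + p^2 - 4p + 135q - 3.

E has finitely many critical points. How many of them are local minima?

2

E separates as a function of p plus a function of q, so ∇E=0 decouples.
∂E/∂p = 2(p - 2) = 0 at p ∈ {2}; ∂E/∂q = 15(q - 3)(q - 1)(q + 1)(q + 3) = 0 at q ∈ {-3, -1, 1, 3}.
The Hessian is diagonal: diag(E_pp, E_qq). Second derivatives: E_pp(2)=2; E_qq(-3)=-720, E_qq(-1)=240, E_qq(1)=-240, E_qq(3)=720.
Local minima occur where both diagonal entries positive: (2, -1), (2, 3). Count: 2.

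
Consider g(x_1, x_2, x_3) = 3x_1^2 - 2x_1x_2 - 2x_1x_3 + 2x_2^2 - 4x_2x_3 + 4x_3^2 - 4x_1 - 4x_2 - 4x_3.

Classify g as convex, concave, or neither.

convex

g is quadratic, so its Hessian is the constant matrix H = [[6, -2, -2], [-2, 4, -4], [-2, -4, 8]].
Leading principal minors: 6, 20, 16.
All positive ⇒ H ≻ 0 ⇒ convex.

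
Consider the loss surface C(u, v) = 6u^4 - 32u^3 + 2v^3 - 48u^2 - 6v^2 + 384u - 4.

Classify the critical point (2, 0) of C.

The mixed partial ∂²C/∂u∂v is 0, so the Hessian at any point is diag(C_uu, C_vv) = diag(24(3u^2 - 8u - 4), 12(v - 1)).
At (2, 0): H = diag(-192, -12).
Both eigenvalues are negative, so H is negative definite: a local maximum.

local maximum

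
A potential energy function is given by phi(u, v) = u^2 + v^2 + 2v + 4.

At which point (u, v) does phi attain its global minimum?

phi(u,v) separates as P(u) + Q(v) + 4, so its minimum is min P + min Q + 4.
P'(u) = 2u vanishes at u ∈ {0}; Q'(v) = 2v + 2 vanishes at v ∈ {-1}.
Local minima of P (where P''>0): P(0)=0. Local minima of Q: Q(-1)=-1.
So the global minimum of phi is P(0) + Q(-1) + 4 = 0 − 1 + 4 = 3, attained at (0, -1).

(0, -1)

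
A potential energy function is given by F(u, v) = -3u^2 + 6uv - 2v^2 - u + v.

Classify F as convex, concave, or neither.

F is quadratic, so its Hessian is the constant matrix H = [[-6, 6], [6, -4]].
det(H) = -12, tr(H) = -10.
det(H) < 0, so H is indefinite: neither convex nor concave.

neither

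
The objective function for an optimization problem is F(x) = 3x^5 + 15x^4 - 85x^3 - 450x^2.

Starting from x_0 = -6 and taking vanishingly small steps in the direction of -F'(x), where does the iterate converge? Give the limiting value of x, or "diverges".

diverges

F'(x) = 15x(x - 4)(x + 3)(x + 5), so F'(-6) = 2700.
Gradient descent moves in the -F' direction, i.e. x is decreasing.
There is no critical point below x=-6, and F' keeps the same sign, so the iterate runs off to −∞.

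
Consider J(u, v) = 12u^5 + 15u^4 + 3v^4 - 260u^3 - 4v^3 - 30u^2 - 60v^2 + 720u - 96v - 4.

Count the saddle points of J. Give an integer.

J separates as a function of u plus a function of v, so ∇J=0 decouples.
∂J/∂u = 60(u - 3)(u - 1)(u + 1)(u + 4) = 0 at u ∈ {-4, -1, 1, 3}; ∂J/∂v = 12(v - 4)(v + 1)(v + 2) = 0 at v ∈ {-2, -1, 4}.
The Hessian is diagonal: diag(J_uu, J_vv). Second derivatives: J_uu(-4)=-6300, J_uu(-1)=1440, J_uu(1)=-1200, J_uu(3)=3360; J_vv(-2)=72, J_vv(-1)=-60, J_vv(4)=360.
Saddle points occur where the two diagonal entries have opposite signs: (-4, -2), (-4, 4), (-1, -1), (1, -2), (1, 4), (3, -1). Count: 6.

6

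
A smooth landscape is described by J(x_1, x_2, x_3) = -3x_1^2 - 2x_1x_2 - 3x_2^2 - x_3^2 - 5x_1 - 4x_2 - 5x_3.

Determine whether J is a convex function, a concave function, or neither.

concave

J is quadratic, so its Hessian is the constant matrix H = [[-6, -2, 0], [-2, -6, 0], [0, 0, -2]].
Leading principal minors: -6, 32, -64.
Signs alternate −, +, − ⇒ H ≺ 0 ⇒ concave.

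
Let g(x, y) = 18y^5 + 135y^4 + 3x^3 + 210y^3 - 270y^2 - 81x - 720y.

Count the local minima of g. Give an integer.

2

g separates as a function of x plus a function of y, so ∇g=0 decouples.
∂g/∂x = 9(x - 3)(x + 3) = 0 at x ∈ {-3, 3}; ∂g/∂y = 90(y - 1)(y + 1)(y + 2)(y + 4) = 0 at y ∈ {-4, -2, -1, 1}.
The Hessian is diagonal: diag(g_xx, g_yy). Second derivatives: g_xx(-3)=-54, g_xx(3)=54; g_yy(-4)=-2700, g_yy(-2)=540, g_yy(-1)=-540, g_yy(1)=2700.
Local minima occur where both diagonal entries positive: (3, -2), (3, 1). Count: 2.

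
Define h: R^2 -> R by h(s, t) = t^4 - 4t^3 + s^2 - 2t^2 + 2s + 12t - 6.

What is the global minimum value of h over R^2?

-16

h(s,t) separates as P(s) + Q(t) − 6, so its minimum is min P + min Q − 6.
P'(s) = 2s + 2 vanishes at s ∈ {-1}; Q'(t) = 4(t - 3)(t - 1)(t + 1) vanishes at t ∈ {-1, 1, 3}.
Local minima of P (where P''>0): P(-1)=-1. Local minima of Q: Q(-1)=-9, Q(3)=-9.
So the global minimum of h is P(-1) + Q(-1) − 6 = -1 − 9 − 6 = -16, attained at (-1, -1).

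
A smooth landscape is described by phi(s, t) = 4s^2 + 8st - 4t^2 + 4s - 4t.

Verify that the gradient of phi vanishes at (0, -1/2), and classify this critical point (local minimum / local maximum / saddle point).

saddle point

∇phi = (8s + 8t + 4, 8s - 8t - 4); substituting (0, -1/2) gives ∇phi = (0, 0), so (0, -1/2) is indeed a critical point.
The Hessian of phi is constant: H = [[8, 8], [8, -8]].
det(H) = 8·(-8) − 8² = -128.
Since det(H) < 0, H is indefinite and the critical point is a saddle point.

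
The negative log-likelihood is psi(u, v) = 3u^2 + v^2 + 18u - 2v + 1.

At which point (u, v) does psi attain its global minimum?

psi(u,v) separates as P(u) + Q(v) + 1, so its minimum is min P + min Q + 1.
P'(u) = 6u + 18 vanishes at u ∈ {-3}; Q'(v) = 2v - 2 vanishes at v ∈ {1}.
Local minima of P (where P''>0): P(-3)=-27. Local minima of Q: Q(1)=-1.
So the global minimum of psi is P(-3) + Q(1) + 1 = -27 − 1 + 1 = -27, attained at (-3, 1).

(-3, 1)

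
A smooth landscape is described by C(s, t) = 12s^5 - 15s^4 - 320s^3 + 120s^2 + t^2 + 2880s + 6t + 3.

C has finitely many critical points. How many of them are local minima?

2

C separates as a function of s plus a function of t, so ∇C=0 decouples.
∂C/∂s = 60(s - 4)(s - 2)(s + 2)(s + 3) = 0 at s ∈ {-3, -2, 2, 4}; ∂C/∂t = 2(t + 3) = 0 at t ∈ {-3}.
The Hessian is diagonal: diag(C_ss, C_tt). Second derivatives: C_ss(-3)=-2100, C_ss(-2)=1440, C_ss(2)=-2400, C_ss(4)=5040; C_tt(-3)=2.
Local minima occur where both diagonal entries positive: (-2, -3), (4, -3). Count: 2.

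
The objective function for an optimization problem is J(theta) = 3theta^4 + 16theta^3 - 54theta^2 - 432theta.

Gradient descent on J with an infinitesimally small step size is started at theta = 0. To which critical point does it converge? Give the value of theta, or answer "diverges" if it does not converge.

J'(theta) = 12(theta - 3)(theta + 3)(theta + 4), so J'(0) = -432.
Gradient descent moves in the -J' direction, i.e. theta is increasing.
The nearest critical point in that direction is theta = 3, where J'' = 504 > 0 (a local minimum). The iterate converges there.

3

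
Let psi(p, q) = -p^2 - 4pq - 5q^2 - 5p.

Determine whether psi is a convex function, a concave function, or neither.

psi is quadratic, so its Hessian is the constant matrix H = [[-2, -4], [-4, -10]].
det(H) = 4, tr(H) = -12.
det(H) > 0 and tr(H) < 0, so H is negative definite everywhere: concave.

concave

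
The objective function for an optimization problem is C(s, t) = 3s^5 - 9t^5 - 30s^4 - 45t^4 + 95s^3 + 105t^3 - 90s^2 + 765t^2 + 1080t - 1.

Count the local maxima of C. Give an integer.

C separates as a function of s plus a function of t, so ∇C=0 decouples.
∂C/∂s = 15s(s - 4)(s - 3)(s - 1) = 0 at s ∈ {0, 1, 3, 4}; ∂C/∂t = -45(t - 3)(t + 1)(t + 2)(t + 4) = 0 at t ∈ {-4, -2, -1, 3}.
The Hessian is diagonal: diag(C_ss, C_tt). Second derivatives: C_ss(0)=-180, C_ss(1)=90, C_ss(3)=-90, C_ss(4)=180; C_tt(-4)=1890, C_tt(-2)=-450, C_tt(-1)=540, C_tt(3)=-6300.
Local maxima occur where both diagonal entries negative: (0, -2), (0, 3), (3, -2), (3, 3). Count: 4.

4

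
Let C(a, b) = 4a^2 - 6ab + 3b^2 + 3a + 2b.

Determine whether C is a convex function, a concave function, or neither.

convex

C is quadratic, so its Hessian is the constant matrix H = [[8, -6], [-6, 6]].
det(H) = 12, tr(H) = 14.
det(H) > 0 and tr(H) > 0, so H is positive definite everywhere: convex.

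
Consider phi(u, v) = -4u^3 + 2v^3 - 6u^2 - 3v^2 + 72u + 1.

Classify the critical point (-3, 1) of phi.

local minimum

The mixed partial ∂²phi/∂u∂v is 0, so the Hessian at any point is diag(phi_uu, phi_vv) = diag(-12(2u + 1), 6(2v - 1)).
At (-3, 1): H = diag(60, 6).
Both eigenvalues are positive, so H is positive definite: a local minimum.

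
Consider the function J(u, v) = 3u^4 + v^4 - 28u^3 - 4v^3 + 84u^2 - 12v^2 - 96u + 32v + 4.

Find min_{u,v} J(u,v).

-124

J(u,v) separates as P(u) + Q(v) + 4, so its minimum is min P + min Q + 4.
P'(u) = 12(u - 4)(u - 2)(u - 1) vanishes at u ∈ {1, 2, 4}; Q'(v) = 4(v - 4)(v - 1)(v + 2) vanishes at v ∈ {-2, 1, 4}.
Local minima of P (where P''>0): P(1)=-37, P(4)=-64. Local minima of Q: Q(-2)=-64, Q(4)=-64.
So the global minimum of J is P(4) + Q(-2) + 4 = -64 − 64 + 4 = -124, attained at (4, -2).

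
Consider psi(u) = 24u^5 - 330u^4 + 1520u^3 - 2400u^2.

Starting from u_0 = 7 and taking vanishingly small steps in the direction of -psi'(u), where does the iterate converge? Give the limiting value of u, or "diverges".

5

psi'(u) = 120u(u - 5)(u - 4)(u - 2), so psi'(7) = 25200.
Gradient descent moves in the -psi' direction, i.e. u is decreasing.
The nearest critical point in that direction is u = 5, where psi'' = 1800 > 0 (a local minimum). The iterate converges there.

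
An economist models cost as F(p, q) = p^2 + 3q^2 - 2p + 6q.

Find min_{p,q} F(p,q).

F(p,q) separates as A(p) + B(q), so its minimum is min A + min B.
A'(p) = 2p - 2 vanishes at p ∈ {1}; B'(q) = 6q + 6 vanishes at q ∈ {-1}.
Local minima of A (where A''>0): A(1)=-1. Local minima of B: B(-1)=-3.
So the global minimum of F is A(1) + B(-1) = -1 − 3 = -4, attained at (1, -1).

-4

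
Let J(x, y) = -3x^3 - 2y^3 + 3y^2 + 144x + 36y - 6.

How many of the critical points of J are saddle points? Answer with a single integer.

J separates as a function of x plus a function of y, so ∇J=0 decouples.
∂J/∂x = -9(x - 4)(x + 4) = 0 at x ∈ {-4, 4}; ∂J/∂y = -6(y - 3)(y + 2) = 0 at y ∈ {-2, 3}.
The Hessian is diagonal: diag(J_xx, J_yy). Second derivatives: J_xx(-4)=72, J_xx(4)=-72; J_yy(-2)=30, J_yy(3)=-30.
Saddle points occur where the two diagonal entries have opposite signs: (-4, 3), (4, -2). Count: 2.

2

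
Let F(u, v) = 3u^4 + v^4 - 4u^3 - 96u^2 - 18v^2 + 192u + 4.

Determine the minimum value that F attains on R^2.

F(u,v) separates as P(u) + Q(v) + 4, so its minimum is min P + min Q + 4.
P'(u) = 12(u - 4)(u - 1)(u + 4) vanishes at u ∈ {-4, 1, 4}; Q'(v) = 4v(v - 3)(v + 3) vanishes at v ∈ {-3, 0, 3}.
Local minima of P (where P''>0): P(-4)=-1280, P(4)=-256. Local minima of Q: Q(-3)=-81, Q(3)=-81.
So the global minimum of F is P(-4) + Q(-3) + 4 = -1280 − 81 + 4 = -1357, attained at (-4, -3).

-1357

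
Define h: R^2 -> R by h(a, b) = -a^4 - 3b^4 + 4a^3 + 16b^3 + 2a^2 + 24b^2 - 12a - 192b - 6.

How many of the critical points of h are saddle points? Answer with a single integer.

h separates as a function of a plus a function of b, so ∇h=0 decouples.
∂h/∂a = -4(a - 3)(a - 1)(a + 1) = 0 at a ∈ {-1, 1, 3}; ∂h/∂b = -12(b - 4)(b - 2)(b + 2) = 0 at b ∈ {-2, 2, 4}.
The Hessian is diagonal: diag(h_aa, h_bb). Second derivatives: h_aa(-1)=-32, h_aa(1)=16, h_aa(3)=-32; h_bb(-2)=-288, h_bb(2)=96, h_bb(4)=-144.
Saddle points occur where the two diagonal entries have opposite signs: (-1, 2), (1, -2), (1, 4), (3, 2). Count: 4.

4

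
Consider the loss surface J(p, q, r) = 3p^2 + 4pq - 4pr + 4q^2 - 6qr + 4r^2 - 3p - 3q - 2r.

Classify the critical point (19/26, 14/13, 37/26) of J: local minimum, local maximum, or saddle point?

local minimum

The Hessian is constant: H = [[6, 4, -4], [4, 8, -6], [-4, -6, 8]].
Leading principal minors: Δ₁ = 6, Δ₂ = 32, Δ₃ = 104.
All leading minors are positive, so H is positive definite: a local minimum.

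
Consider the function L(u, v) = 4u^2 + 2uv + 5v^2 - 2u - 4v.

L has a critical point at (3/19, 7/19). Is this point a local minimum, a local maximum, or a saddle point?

local minimum

The Hessian of L is constant: H = [[8, 2], [2, 10]].
det(H) = 8·10 − 2² = 76.
det(H) > 0 and tr(H) = 18 > 0, so H is positive definite and the point is a local minimum.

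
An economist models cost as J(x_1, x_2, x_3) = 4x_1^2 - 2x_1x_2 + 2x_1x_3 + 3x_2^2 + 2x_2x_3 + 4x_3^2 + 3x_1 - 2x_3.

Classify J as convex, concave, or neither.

convex

J is quadratic, so its Hessian is the constant matrix H = [[8, -2, 2], [-2, 6, 2], [2, 2, 8]].
Leading principal minors: 8, 44, 280.
All positive ⇒ H ≻ 0 ⇒ convex.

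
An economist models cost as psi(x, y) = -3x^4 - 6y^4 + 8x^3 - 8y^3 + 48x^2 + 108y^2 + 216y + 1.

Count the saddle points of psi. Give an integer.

4

psi separates as a function of x plus a function of y, so ∇psi=0 decouples.
∂psi/∂x = -12x(x - 4)(x + 2) = 0 at x ∈ {-2, 0, 4}; ∂psi/∂y = -24(y - 3)(y + 1)(y + 3) = 0 at y ∈ {-3, -1, 3}.
The Hessian is diagonal: diag(psi_xx, psi_yy). Second derivatives: psi_xx(-2)=-144, psi_xx(0)=96, psi_xx(4)=-288; psi_yy(-3)=-288, psi_yy(-1)=192, psi_yy(3)=-576.
Saddle points occur where the two diagonal entries have opposite signs: (-2, -1), (0, -3), (0, 3), (4, -1). Count: 4.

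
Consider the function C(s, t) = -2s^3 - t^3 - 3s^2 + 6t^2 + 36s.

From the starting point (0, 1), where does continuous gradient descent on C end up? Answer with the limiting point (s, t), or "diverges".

(-3, 0)

C is separable, so gradient descent decouples: s follows -∂C/∂s, t follows -∂C/∂t.
∂C/∂s = -6(s - 2)(s + 3); at s=0 this is 36, so s decreases.
∂C/∂t = -3t(t - 4); at t=1 this is 9, so t decreases.
s converges to its nearest critical value -3 (a local min of the s-part); t converges to 0. The iterate converges to (-3, 0).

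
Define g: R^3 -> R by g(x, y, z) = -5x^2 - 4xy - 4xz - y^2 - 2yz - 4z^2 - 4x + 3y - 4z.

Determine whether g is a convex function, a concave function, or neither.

g is quadratic, so its Hessian is the constant matrix H = [[-10, -4, -4], [-4, -2, -2], [-4, -2, -8]].
Leading principal minors: -10, 4, -24.
Signs alternate −, +, − ⇒ H ≺ 0 ⇒ concave.

concave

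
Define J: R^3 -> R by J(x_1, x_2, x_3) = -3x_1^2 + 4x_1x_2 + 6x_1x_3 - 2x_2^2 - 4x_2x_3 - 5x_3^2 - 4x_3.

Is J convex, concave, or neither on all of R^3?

J is quadratic, so its Hessian is the constant matrix H = [[-6, 4, 6], [4, -4, -4], [6, -4, -10]].
Leading principal minors: -6, 8, -32.
Signs alternate −, +, − ⇒ H ≺ 0 ⇒ concave.

concave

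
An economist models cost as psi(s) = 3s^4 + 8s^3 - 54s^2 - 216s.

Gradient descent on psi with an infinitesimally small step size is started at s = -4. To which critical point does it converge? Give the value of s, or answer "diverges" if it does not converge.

-3

psi'(s) = 12(s - 3)(s + 2)(s + 3), so psi'(-4) = -168.
Gradient descent moves in the -psi' direction, i.e. s is increasing.
The nearest critical point in that direction is s = -3, where psi'' = 72 > 0 (a local minimum). The iterate converges there.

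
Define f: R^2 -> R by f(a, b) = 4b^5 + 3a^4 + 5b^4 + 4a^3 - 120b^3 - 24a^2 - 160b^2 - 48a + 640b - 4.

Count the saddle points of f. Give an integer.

f separates as a function of a plus a function of b, so ∇f=0 decouples.
∂f/∂a = 12(a - 2)(a + 1)(a + 2) = 0 at a ∈ {-2, -1, 2}; ∂f/∂b = 20(b - 4)(b - 1)(b + 2)(b + 4) = 0 at b ∈ {-4, -2, 1, 4}.
The Hessian is diagonal: diag(f_aa, f_bb). Second derivatives: f_aa(-2)=48, f_aa(-1)=-36, f_aa(2)=144; f_bb(-4)=-1600, f_bb(-2)=720, f_bb(1)=-900, f_bb(4)=2880.
Saddle points occur where the two diagonal entries have opposite signs: (-2, -4), (-2, 1), (-1, -2), (-1, 4), (2, -4), (2, 1). Count: 6.

6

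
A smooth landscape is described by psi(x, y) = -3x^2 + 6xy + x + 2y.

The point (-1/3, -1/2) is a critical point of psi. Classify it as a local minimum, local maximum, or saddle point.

The Hessian of psi is constant: H = [[-6, 6], [6, 0]].
det(H) = (-6)·0 − 6² = -36.
Since det(H) < 0, H is indefinite and the critical point is a saddle point.

saddle point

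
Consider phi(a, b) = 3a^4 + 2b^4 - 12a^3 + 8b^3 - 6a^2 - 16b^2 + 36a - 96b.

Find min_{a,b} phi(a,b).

phi(a,b) separates as P(a) + Q(b), so its minimum is min P + min Q.
P'(a) = 12(a - 3)(a - 1)(a + 1) vanishes at a ∈ {-1, 1, 3}; Q'(b) = 8(b - 2)(b + 2)(b + 3) vanishes at b ∈ {-3, -2, 2}.
Local minima of P (where P''>0): P(-1)=-27, P(3)=-27. Local minima of Q: Q(-3)=90, Q(2)=-160.
So the global minimum of phi is P(-1) + Q(2) = -27 − 160 = -187, attained at (-1, 2).

-187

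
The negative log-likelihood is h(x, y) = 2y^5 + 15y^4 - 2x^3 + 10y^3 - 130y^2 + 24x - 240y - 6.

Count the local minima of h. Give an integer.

h separates as a function of x plus a function of y, so ∇h=0 decouples.
∂h/∂x = -6(x - 2)(x + 2) = 0 at x ∈ {-2, 2}; ∂h/∂y = 10(y - 2)(y + 1)(y + 3)(y + 4) = 0 at y ∈ {-4, -3, -1, 2}.
The Hessian is diagonal: diag(h_xx, h_yy). Second derivatives: h_xx(-2)=24, h_xx(2)=-24; h_yy(-4)=-180, h_yy(-3)=100, h_yy(-1)=-180, h_yy(2)=900.
Local minima occur where both diagonal entries positive: (-2, -3), (-2, 2). Count: 2.

2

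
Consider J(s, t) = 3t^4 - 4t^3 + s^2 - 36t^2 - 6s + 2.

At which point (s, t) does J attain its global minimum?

J(s,t) separates as P(s) + Q(t) + 2, so its minimum is min P + min Q + 2.
P'(s) = 2s - 6 vanishes at s ∈ {3}; Q'(t) = 12t(t - 3)(t + 2) vanishes at t ∈ {-2, 0, 3}.
Local minima of P (where P''>0): P(3)=-9. Local minima of Q: Q(-2)=-64, Q(3)=-189.
So the global minimum of J is P(3) + Q(3) + 2 = -9 − 189 + 2 = -196, attained at (3, 3).

(3, 3)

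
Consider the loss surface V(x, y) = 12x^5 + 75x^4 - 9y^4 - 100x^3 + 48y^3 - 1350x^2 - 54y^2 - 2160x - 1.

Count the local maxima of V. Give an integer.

V separates as a function of x plus a function of y, so ∇V=0 decouples.
∂V/∂x = 60(x - 3)(x + 1)(x + 3)(x + 4) = 0 at x ∈ {-4, -3, -1, 3}; ∂V/∂y = -36y(y - 3)(y - 1) = 0 at y ∈ {0, 1, 3}.
The Hessian is diagonal: diag(V_xx, V_yy). Second derivatives: V_xx(-4)=-1260, V_xx(-3)=720, V_xx(-1)=-1440, V_xx(3)=10080; V_yy(0)=-108, V_yy(1)=72, V_yy(3)=-216.
Local maxima occur where both diagonal entries negative: (-4, 0), (-4, 3), (-1, 0), (-1, 3). Count: 4.

4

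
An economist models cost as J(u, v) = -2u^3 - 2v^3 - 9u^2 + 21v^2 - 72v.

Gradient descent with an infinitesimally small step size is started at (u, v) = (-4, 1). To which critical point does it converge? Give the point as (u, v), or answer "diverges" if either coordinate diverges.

(-3, 3)

J is separable, so gradient descent decouples: u follows -∂J/∂u, v follows -∂J/∂v.
∂J/∂u = -6u(u + 3); at u=-4 this is -24, so u increases.
∂J/∂v = -6(v - 4)(v - 3); at v=1 this is -36, so v increases.
u converges to its nearest critical value -3 (a local min of the u-part); v converges to 3. The iterate converges to (-3, 3).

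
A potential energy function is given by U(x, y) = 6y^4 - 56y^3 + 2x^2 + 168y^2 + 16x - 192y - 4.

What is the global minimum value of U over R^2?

-164

U(x,y) separates as P(x) + Q(y) − 4, so its minimum is min P + min Q − 4.
P'(x) = 4x + 16 vanishes at x ∈ {-4}; Q'(y) = 24(y - 4)(y - 2)(y - 1) vanishes at y ∈ {1, 2, 4}.
Local minima of P (where P''>0): P(-4)=-32. Local minima of Q: Q(1)=-74, Q(4)=-128.
So the global minimum of U is P(-4) + Q(4) − 4 = -32 − 128 − 4 = -164, attained at (-4, 4).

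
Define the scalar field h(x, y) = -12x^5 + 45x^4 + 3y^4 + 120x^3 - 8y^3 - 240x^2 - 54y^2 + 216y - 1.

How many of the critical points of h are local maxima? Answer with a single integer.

h separates as a function of x plus a function of y, so ∇h=0 decouples.
∂h/∂x = -60x(x - 4)(x - 1)(x + 2) = 0 at x ∈ {-2, 0, 1, 4}; ∂h/∂y = 12(y - 3)(y - 2)(y + 3) = 0 at y ∈ {-3, 2, 3}.
The Hessian is diagonal: diag(h_xx, h_yy). Second derivatives: h_xx(-2)=2160, h_xx(0)=-480, h_xx(1)=540, h_xx(4)=-4320; h_yy(-3)=360, h_yy(2)=-60, h_yy(3)=72.
Local maxima occur where both diagonal entries negative: (0, 2), (4, 2). Count: 2.

2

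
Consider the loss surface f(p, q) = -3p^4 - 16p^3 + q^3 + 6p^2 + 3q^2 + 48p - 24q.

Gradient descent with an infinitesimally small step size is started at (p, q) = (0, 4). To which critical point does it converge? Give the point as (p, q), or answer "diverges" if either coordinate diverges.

f is separable, so gradient descent decouples: p follows -∂f/∂p, q follows -∂f/∂q.
∂f/∂p = -12(p - 1)(p + 1)(p + 4); at p=0 this is 48, so p decreases.
∂f/∂q = 3(q - 2)(q + 4); at q=4 this is 48, so q decreases.
p converges to its nearest critical value -1 (a local min of the p-part); q converges to 2. The iterate converges to (-1, 2).

(-1, 2)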